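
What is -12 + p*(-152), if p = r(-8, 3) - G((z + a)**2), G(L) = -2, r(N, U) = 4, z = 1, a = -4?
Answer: -924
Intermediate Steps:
p = 6 (p = 4 - 1*(-2) = 4 + 2 = 6)
-12 + p*(-152) = -12 + 6*(-152) = -12 - 912 = -924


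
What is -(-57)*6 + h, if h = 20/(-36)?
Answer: 3073/9 ≈ 341.44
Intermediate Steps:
h = -5/9 (h = 20*(-1/36) = -5/9 ≈ -0.55556)
-(-57)*6 + h = -(-57)*6 - 5/9 = -19*(-18) - 5/9 = 342 - 5/9 = 3073/9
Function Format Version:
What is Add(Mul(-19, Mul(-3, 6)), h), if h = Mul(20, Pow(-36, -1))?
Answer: Rational(3073, 9) ≈ 341.44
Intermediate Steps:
h = Rational(-5, 9) (h = Mul(20, Rational(-1, 36)) = Rational(-5, 9) ≈ -0.55556)
Add(Mul(-19, Mul(-3, 6)), h) = Add(Mul(-19, Mul(-3, 6)), Rational(-5, 9)) = Add(Mul(-19, -18), Rational(-5, 9)) = Add(342, Rational(-5, 9)) = Rational(3073, 9)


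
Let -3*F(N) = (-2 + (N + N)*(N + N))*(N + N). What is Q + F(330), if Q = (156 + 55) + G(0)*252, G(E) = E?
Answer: -95831349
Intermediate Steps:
F(N) = -2*N*(-2 + 4*N²)/3 (F(N) = -(-2 + (N + N)*(N + N))*(N + N)/3 = -(-2 + (2*N)*(2*N))*2*N/3 = -(-2 + 4*N²)*2*N/3 = -2*N*(-2 + 4*N²)/3)
Q = 211 (Q = (156 + 55) + 0*252 = 211 + 0 = 211)
Q + F(330) = 211 + (4/3)*330*(1 - 2*330²) = 211 + (4/3)*330*(1 - 2*108900) = 211 + (4/3)*330*(1 - 217800) = 211 + (4/3)*330*(-217799) = 211 - 95831560 = -95831349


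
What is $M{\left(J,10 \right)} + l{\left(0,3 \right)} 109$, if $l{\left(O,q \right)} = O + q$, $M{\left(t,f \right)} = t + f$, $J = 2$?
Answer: $339$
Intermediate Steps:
$M{\left(t,f \right)} = f + t$
$M{\left(J,10 \right)} + l{\left(0,3 \right)} 109 = \left(10 + 2\right) + \left(0 + 3\right) 109 = 12 + 3 \cdot 109 = 12 + 327 = 339$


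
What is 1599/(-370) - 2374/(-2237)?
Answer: -2698583/827690 ≈ -3.2604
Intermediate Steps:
1599/(-370) - 2374/(-2237) = 1599*(-1/370) - 2374*(-1/2237) = -1599/370 + 2374/2237 = -2698583/827690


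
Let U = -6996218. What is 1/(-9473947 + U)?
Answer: -1/16470165 ≈ -6.0716e-8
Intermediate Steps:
1/(-9473947 + U) = 1/(-9473947 - 6996218) = 1/(-16470165) = -1/16470165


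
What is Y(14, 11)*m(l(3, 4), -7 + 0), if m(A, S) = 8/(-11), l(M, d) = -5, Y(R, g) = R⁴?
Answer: -307328/11 ≈ -27939.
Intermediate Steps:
m(A, S) = -8/11 (m(A, S) = 8*(-1/11) = -8/11)
Y(14, 11)*m(l(3, 4), -7 + 0) = 14⁴*(-8/11) = 38416*(-8/11) = -307328/11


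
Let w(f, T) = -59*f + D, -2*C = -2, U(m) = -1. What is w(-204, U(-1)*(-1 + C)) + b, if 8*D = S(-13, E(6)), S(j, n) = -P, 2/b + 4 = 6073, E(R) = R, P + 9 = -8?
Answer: 584475061/48552 ≈ 12038.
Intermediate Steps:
P = -17 (P = -9 - 8 = -17)
C = 1 (C = -1/2*(-2) = 1)
b = 2/6069 (b = 2/(-4 + 6073) = 2/6069 ≈ 0.00032954)
S(j, n) = 17 (S(j, n) = -1*(-17) = 17)
D = 17/8 (D = (1/8)*17 = 17/8 ≈ 2.1250)
w(f, T) = 17/8 - 59*f (w(f, T) = -59*f + 17/8 = 17/8 - 59*f)
w(-204, U(-1)*(-1 + C)) + b = (17/8 - 59*(-204)) + 2/6069 = (17/8 + 12036) + 2/6069 = 96305/8 + 2/6069 = 584475061/48552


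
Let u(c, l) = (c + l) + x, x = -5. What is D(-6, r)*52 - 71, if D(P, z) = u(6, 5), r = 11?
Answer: 241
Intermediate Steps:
u(c, l) = -5 + c + l (u(c, l) = (c + l) - 5 = -5 + c + l)
D(P, z) = 6 (D(P, z) = -5 + 6 + 5 = 6)
D(-6, r)*52 - 71 = 6*52 - 71 = 312 - 71 = 241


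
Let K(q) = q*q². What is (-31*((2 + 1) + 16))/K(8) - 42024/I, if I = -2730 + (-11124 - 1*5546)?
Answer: 1261211/1241600 ≈ 1.0158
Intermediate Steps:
K(q) = q³
I = -19400 (I = -2730 + (-11124 - 5546) = -2730 - 16670 = -19400)
(-31*((2 + 1) + 16))/K(8) - 42024/I = (-31*((2 + 1) + 16))/(8³) - 42024/(-19400) = -31*(3 + 16)/512 - 42024*(-1/19400) = -31*19*(1/512) + 5253/2425 = -589*1/512 + 5253/2425 = -589/512 + 5253/2425 = 1261211/1241600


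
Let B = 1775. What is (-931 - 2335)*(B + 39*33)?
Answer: -10000492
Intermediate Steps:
(-931 - 2335)*(B + 39*33) = (-931 - 2335)*(1775 + 39*33) = -3266*(1775 + 1287) = -3266*3062 = -10000492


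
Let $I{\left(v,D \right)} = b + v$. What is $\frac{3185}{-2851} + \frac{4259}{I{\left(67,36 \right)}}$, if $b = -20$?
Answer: $\frac{11992714}{133997} \approx 89.5$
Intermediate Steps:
$I{\left(v,D \right)} = -20 + v$
$\frac{3185}{-2851} + \frac{4259}{I{\left(67,36 \right)}} = \frac{3185}{-2851} + \frac{4259}{-20 + 67} = 3185 \left(- \frac{1}{2851}\right) + \frac{4259}{47} = - \frac{3185}{2851} + 4259 \cdot \frac{1}{47} = - \frac{3185}{2851} + \frac{4259}{47} = \frac{11992714}{133997}$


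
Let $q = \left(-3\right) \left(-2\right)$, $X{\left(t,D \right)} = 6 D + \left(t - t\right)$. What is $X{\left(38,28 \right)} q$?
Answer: $1008$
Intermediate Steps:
$X{\left(t,D \right)} = 6 D$ ($X{\left(t,D \right)} = 6 D + 0 = 6 D$)
$q = 6$
$X{\left(38,28 \right)} q = 6 \cdot 28 \cdot 6 = 168 \cdot 6 = 1008$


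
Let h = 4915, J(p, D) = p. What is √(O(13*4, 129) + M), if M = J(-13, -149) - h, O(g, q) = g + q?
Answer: I*√4747 ≈ 68.898*I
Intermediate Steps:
M = -4928 (M = -13 - 1*4915 = -13 - 4915 = -4928)
√(O(13*4, 129) + M) = √((13*4 + 129) - 4928) = √((52 + 129) - 4928) = √(181 - 4928) = √(-4747) = I*√4747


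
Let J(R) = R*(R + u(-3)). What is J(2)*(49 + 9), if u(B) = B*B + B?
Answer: 928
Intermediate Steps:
u(B) = B + B² (u(B) = B² + B = B + B²)
J(R) = R*(6 + R) (J(R) = R*(R - 3*(1 - 3)) = R*(R - 3*(-2)) = R*(R + 6) = R*(6 + R))
J(2)*(49 + 9) = (2*(6 + 2))*(49 + 9) = (2*8)*58 = 16*58 = 928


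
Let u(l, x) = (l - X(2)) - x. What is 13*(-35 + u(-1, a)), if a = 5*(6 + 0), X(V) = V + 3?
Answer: -923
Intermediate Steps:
X(V) = 3 + V
a = 30 (a = 5*6 = 30)
u(l, x) = -5 + l - x (u(l, x) = (l - (3 + 2)) - x = (l - 1*5) - x = (l - 5) - x = (-5 + l) - x = -5 + l - x)
13*(-35 + u(-1, a)) = 13*(-35 + (-5 - 1 - 1*30)) = 13*(-35 + (-5 - 1 - 30)) = 13*(-35 - 36) = 13*(-71) = -923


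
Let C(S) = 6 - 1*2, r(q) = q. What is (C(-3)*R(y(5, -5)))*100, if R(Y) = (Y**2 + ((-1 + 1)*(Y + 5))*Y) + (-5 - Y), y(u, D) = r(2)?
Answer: -1200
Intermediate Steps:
y(u, D) = 2
C(S) = 4 (C(S) = 6 - 2 = 4)
R(Y) = -5 + Y**2 - Y (R(Y) = (Y**2 + (0*(5 + Y))*Y) + (-5 - Y) = (Y**2 + 0*Y) + (-5 - Y) = (Y**2 + 0) + (-5 - Y) = Y**2 + (-5 - Y) = -5 + Y**2 - Y)
(C(-3)*R(y(5, -5)))*100 = (4*(-5 + 2**2 - 1*2))*100 = (4*(-5 + 4 - 2))*100 = (4*(-3))*100 = -12*100 = -1200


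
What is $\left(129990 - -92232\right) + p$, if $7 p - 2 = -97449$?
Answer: $208301$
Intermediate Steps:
$p = -13921$ ($p = \frac{2}{7} + \frac{1}{7} \left(-97449\right) = \frac{2}{7} - \frac{97449}{7} = -13921$)
$\left(129990 - -92232\right) + p = \left(129990 - -92232\right) - 13921 = \left(129990 + 92232\right) - 13921 = 222222 - 13921 = 208301$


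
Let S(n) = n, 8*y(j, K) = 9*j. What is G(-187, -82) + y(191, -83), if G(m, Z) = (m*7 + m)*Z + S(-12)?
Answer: 982999/8 ≈ 1.2287e+5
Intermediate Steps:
y(j, K) = 9*j/8 (y(j, K) = (9*j)/8 = 9*j/8)
G(m, Z) = -12 + 8*Z*m (G(m, Z) = (m*7 + m)*Z - 12 = (7*m + m)*Z - 12 = (8*m)*Z - 12 = 8*Z*m - 12 = -12 + 8*Z*m)
G(-187, -82) + y(191, -83) = (-12 + 8*(-82)*(-187)) + (9/8)*191 = (-12 + 122672) + 1719/8 = 122660 + 1719/8 = 982999/8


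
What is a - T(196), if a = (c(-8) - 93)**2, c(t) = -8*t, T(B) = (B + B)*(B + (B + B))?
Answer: -229655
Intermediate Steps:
T(B) = 6*B**2 (T(B) = (2*B)*(B + 2*B) = (2*B)*(3*B) = 6*B**2)
a = 841 (a = (-8*(-8) - 93)**2 = (64 - 93)**2 = (-29)**2 = 841)
a - T(196) = 841 - 6*196**2 = 841 - 6*38416 = 841 - 1*230496 = 841 - 230496 = -229655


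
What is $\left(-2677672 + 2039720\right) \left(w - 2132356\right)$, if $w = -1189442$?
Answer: $2119147677696$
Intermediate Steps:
$\left(-2677672 + 2039720\right) \left(w - 2132356\right) = \left(-2677672 + 2039720\right) \left(-1189442 - 2132356\right) = \left(-637952\right) \left(-3321798\right) = 2119147677696$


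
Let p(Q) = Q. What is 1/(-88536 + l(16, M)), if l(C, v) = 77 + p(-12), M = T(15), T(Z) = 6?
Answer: -1/88471 ≈ -1.1303e-5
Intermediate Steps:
M = 6
l(C, v) = 65 (l(C, v) = 77 - 12 = 65)
1/(-88536 + l(16, M)) = 1/(-88536 + 65) = 1/(-88471) = -1/88471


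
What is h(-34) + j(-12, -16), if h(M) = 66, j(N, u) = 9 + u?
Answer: 59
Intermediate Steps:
h(-34) + j(-12, -16) = 66 + (9 - 16) = 66 - 7 = 59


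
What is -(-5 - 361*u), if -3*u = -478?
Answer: 172573/3 ≈ 57524.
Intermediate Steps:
u = 478/3 (u = -⅓*(-478) = 478/3 ≈ 159.33)
-(-5 - 361*u) = -(-5 - 361*478/3) = -(-5 - 172558/3) = -1*(-172573/3) = 172573/3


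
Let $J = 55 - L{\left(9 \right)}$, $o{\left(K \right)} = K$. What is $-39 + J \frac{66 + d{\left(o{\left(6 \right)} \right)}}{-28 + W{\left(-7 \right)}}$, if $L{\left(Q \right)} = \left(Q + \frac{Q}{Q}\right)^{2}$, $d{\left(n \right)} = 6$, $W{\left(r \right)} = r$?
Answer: $\frac{375}{7} \approx 53.571$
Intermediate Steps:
$L{\left(Q \right)} = \left(1 + Q\right)^{2}$ ($L{\left(Q \right)} = \left(Q + 1\right)^{2} = \left(1 + Q\right)^{2}$)
$J = -45$ ($J = 55 - \left(1 + 9\right)^{2} = 55 - 10^{2} = 55 - 100 = -45$)
$-39 + J \frac{66 + d{\left(o{\left(6 \right)} \right)}}{-28 + W{\left(-7 \right)}} = -39 - 45 \frac{66 + 6}{-28 - 7} = -39 - 45 \frac{72}{-35} = -39 - 45 \cdot 72 \left(- \frac{1}{35}\right) = -39 - - \frac{648}{7} = -39 + \frac{648}{7} = \frac{375}{7}$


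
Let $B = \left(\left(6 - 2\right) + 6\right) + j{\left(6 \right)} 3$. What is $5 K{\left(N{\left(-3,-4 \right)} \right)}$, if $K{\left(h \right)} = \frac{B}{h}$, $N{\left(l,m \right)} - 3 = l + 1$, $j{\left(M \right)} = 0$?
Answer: $50$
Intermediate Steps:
$B = 10$ ($B = \left(\left(6 - 2\right) + 6\right) + 0 \cdot 3 = \left(4 + 6\right) + 0 = 10 + 0 = 10$)
$N{\left(l,m \right)} = 4 + l$ ($N{\left(l,m \right)} = 3 + \left(l + 1\right) = 3 + \left(1 + l\right) = 4 + l$)
$K{\left(h \right)} = \frac{10}{h}$
$5 K{\left(N{\left(-3,-4 \right)} \right)} = 5 \frac{10}{4 - 3} = 5 \cdot \frac{10}{1} = 5 \cdot 10 \cdot 1 = 5 \cdot 10 = 50$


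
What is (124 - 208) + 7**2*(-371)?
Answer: -18263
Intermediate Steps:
(124 - 208) + 7**2*(-371) = -84 + 49*(-371) = -84 - 18179 = -18263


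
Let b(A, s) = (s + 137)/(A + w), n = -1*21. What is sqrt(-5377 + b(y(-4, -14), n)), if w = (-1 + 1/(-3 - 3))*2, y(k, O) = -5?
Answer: I*sqrt(652531)/11 ≈ 73.436*I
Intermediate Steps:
n = -21
w = -7/3 (w = (-1 + 1/(-6))*2 = (-1 - 1/6)*2 = -7/6*2 = -7/3 ≈ -2.3333)
b(A, s) = (137 + s)/(-7/3 + A) (b(A, s) = (s + 137)/(A - 7/3) = (137 + s)/(-7/3 + A))
sqrt(-5377 + b(y(-4, -14), n)) = sqrt(-5377 + 3*(137 - 21)/(-7 + 3*(-5))) = sqrt(-5377 + 3*116/(-7 - 15)) = sqrt(-5377 + 3*116/(-22)) = sqrt(-5377 + 3*(-1/22)*116) = sqrt(-5377 - 174/11) = sqrt(-59321/11) = I*sqrt(652531)/11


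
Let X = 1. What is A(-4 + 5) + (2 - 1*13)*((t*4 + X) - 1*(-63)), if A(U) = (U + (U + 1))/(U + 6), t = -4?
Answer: -3693/7 ≈ -527.57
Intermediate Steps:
A(U) = (1 + 2*U)/(6 + U) (A(U) = (U + (1 + U))/(6 + U) = (1 + 2*U)/(6 + U))
A(-4 + 5) + (2 - 1*13)*((t*4 + X) - 1*(-63)) = (1 + 2*(-4 + 5))/(6 + (-4 + 5)) + (2 - 1*13)*((-4*4 + 1) - 1*(-63)) = (1 + 2*1)/(6 + 1) + (2 - 13)*((-16 + 1) + 63) = (1 + 2)/7 - 11*(-15 + 63) = (⅐)*3 - 11*48 = 3/7 - 528 = -3693/7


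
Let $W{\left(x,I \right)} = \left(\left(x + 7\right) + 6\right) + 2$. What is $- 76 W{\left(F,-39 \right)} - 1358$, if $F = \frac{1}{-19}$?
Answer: $-2494$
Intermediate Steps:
$F = - \frac{1}{19} \approx -0.052632$
$W{\left(x,I \right)} = 15 + x$ ($W{\left(x,I \right)} = \left(\left(7 + x\right) + 6\right) + 2 = \left(13 + x\right) + 2 = 15 + x$)
$- 76 W{\left(F,-39 \right)} - 1358 = - 76 \left(15 - \frac{1}{19}\right) - 1358 = \left(-76\right) \frac{284}{19} - 1358 = -1136 - 1358 = -2494$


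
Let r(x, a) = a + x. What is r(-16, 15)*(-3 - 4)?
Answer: 7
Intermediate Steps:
r(-16, 15)*(-3 - 4) = (15 - 16)*(-3 - 4) = -1*(-7) = 7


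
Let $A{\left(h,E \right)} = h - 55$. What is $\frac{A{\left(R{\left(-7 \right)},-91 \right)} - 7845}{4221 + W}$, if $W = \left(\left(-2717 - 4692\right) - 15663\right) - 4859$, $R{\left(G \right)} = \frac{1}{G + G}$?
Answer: $\frac{110601}{331940} \approx 0.3332$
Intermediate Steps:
$R{\left(G \right)} = \frac{1}{2 G}$
$A{\left(h,E \right)} = -55 + h$
$W = -27931$ ($W = \left(\left(-2717 - 4692\right) - 15663\right) - 4859 = \left(-7409 - 15663\right) - 4859 = -23072 - 4859 = -27931$)
$\frac{A{\left(R{\left(-7 \right)},-91 \right)} - 7845}{4221 + W} = \frac{\left(-55 + \frac{1}{2 \left(-7\right)}\right) - 7845}{4221 - 27931} = \frac{\left(-55 + \frac{1}{2} \left(- \frac{1}{7}\right)\right) - 7845}{-23710} = \left(\left(-55 - \frac{1}{14}\right) - 7845\right) \left(- \frac{1}{23710}\right) = \left(- \frac{771}{14} - 7845\right) \left(- \frac{1}{23710}\right) = \left(- \frac{110601}{14}\right) \left(- \frac{1}{23710}\right) = \frac{110601}{331940}$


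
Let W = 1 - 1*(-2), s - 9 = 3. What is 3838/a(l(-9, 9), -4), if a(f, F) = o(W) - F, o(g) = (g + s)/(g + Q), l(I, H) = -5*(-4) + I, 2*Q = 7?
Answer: 24947/41 ≈ 608.46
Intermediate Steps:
Q = 7/2 (Q = (½)*7 = 7/2 ≈ 3.5000)
s = 12 (s = 9 + 3 = 12)
W = 3 (W = 1 + 2 = 3)
l(I, H) = 20 + I
o(g) = (12 + g)/(7/2 + g) (o(g) = (g + 12)/(g + 7/2) = (12 + g)/(7/2 + g))
a(f, F) = 30/13 - F (a(f, F) = 2*(12 + 3)/(7 + 2*3) - F = 2*15/(7 + 6) - F = 2*15/13 - F = 2*(1/13)*15 - F = 30/13 - F)
3838/a(l(-9, 9), -4) = 3838/(30/13 - 1*(-4)) = 3838/(30/13 + 4) = 3838/(82/13) = 3838*(13/82) = 24947/41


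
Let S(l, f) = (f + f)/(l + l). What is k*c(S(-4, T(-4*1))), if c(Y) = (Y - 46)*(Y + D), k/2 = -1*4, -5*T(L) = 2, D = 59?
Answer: 542538/25 ≈ 21702.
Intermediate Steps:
T(L) = -⅖ (T(L) = -⅕*2 = -⅖)
S(l, f) = f/l (S(l, f) = (2*f)/((2*l)) = (2*f)*(1/(2*l)) = f/l)
k = -8 (k = 2*(-1*4) = 2*(-4) = -8)
c(Y) = (-46 + Y)*(59 + Y) (c(Y) = (Y - 46)*(Y + 59) = (-46 + Y)*(59 + Y))
k*c(S(-4, T(-4*1))) = -8*(-2714 + (-⅖/(-4))² + 13*(-⅖/(-4))) = -8*(-2714 + (-⅖*(-¼))² + 13*(-⅖*(-¼))) = -8*(-2714 + (⅒)² + 13*(⅒)) = -8*(-2714 + 1/100 + 13/10) = -8*(-271269/100) = 542538/25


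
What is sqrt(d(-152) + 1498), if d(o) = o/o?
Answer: sqrt(1499) ≈ 38.717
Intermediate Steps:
d(o) = 1
sqrt(d(-152) + 1498) = sqrt(1 + 1498) = sqrt(1499)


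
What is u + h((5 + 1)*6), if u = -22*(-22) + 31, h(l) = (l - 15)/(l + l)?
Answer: 12367/24 ≈ 515.29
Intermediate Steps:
h(l) = (-15 + l)/(2*l) (h(l) = (-15 + l)/((2*l)) = (-15 + l)*(1/(2*l)) = (-15 + l)/(2*l))
u = 515 (u = 484 + 31 = 515)
u + h((5 + 1)*6) = 515 + (-15 + (5 + 1)*6)/(2*(((5 + 1)*6))) = 515 + (-15 + 6*6)/(2*((6*6))) = 515 + (½)*(-15 + 36)/36 = 515 + (½)*(1/36)*21 = 515 + 7/24 = 12367/24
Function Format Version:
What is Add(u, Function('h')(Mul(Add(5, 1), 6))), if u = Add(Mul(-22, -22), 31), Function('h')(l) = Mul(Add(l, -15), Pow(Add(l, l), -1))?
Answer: Rational(12367, 24) ≈ 515.29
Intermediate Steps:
Function('h')(l) = Mul(Rational(1, 2), Pow(l, -1), Add(-15, l)) (Function('h')(l) = Mul(Add(-15, l), Pow(Mul(2, l), -1)) = Mul(Add(-15, l), Mul(Rational(1, 2), Pow(l, -1))) = Mul(Rational(1, 2), Pow(l, -1), Add(-15, l)))
u = 515 (u = Add(484, 31) = 515)
Add(u, Function('h')(Mul(Add(5, 1), 6))) = Add(515, Mul(Rational(1, 2), Pow(Mul(Add(5, 1), 6), -1), Add(-15, Mul(Add(5, 1), 6)))) = Add(515, Mul(Rational(1, 2), Pow(Mul(6, 6), -1), Add(-15, Mul(6, 6)))) = Add(515, Mul(Rational(1, 2), Pow(36, -1), Add(-15, 36))) = Add(515, Mul(Rational(1, 2), Rational(1, 36), 21)) = Add(515, Rational(7, 24)) = Rational(12367, 24)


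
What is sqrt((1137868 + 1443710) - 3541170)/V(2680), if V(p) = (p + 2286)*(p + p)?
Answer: I*sqrt(239898)/13308880 ≈ 3.6802e-5*I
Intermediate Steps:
V(p) = 2*p*(2286 + p) (V(p) = (2286 + p)*(2*p) = 2*p*(2286 + p))
sqrt((1137868 + 1443710) - 3541170)/V(2680) = sqrt((1137868 + 1443710) - 3541170)/((2*2680*(2286 + 2680))) = sqrt(2581578 - 3541170)/((2*2680*4966)) = sqrt(-959592)/26617760 = (2*I*sqrt(239898))*(1/26617760) = I*sqrt(239898)/13308880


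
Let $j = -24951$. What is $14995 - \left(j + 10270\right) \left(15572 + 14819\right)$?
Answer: $446185266$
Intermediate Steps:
$14995 - \left(j + 10270\right) \left(15572 + 14819\right) = 14995 - \left(-24951 + 10270\right) \left(15572 + 14819\right) = 14995 - \left(-14681\right) 30391 = 14995 - -446170271 = 14995 + 446170271 = 446185266$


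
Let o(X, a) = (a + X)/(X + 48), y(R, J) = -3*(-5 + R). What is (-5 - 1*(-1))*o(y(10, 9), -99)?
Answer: 152/11 ≈ 13.818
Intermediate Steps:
y(R, J) = 15 - 3*R
o(X, a) = (X + a)/(48 + X)
(-5 - 1*(-1))*o(y(10, 9), -99) = (-5 - 1*(-1))*(((15 - 3*10) - 99)/(48 + (15 - 3*10))) = (-5 + 1)*(((15 - 30) - 99)/(48 + (15 - 30))) = -4*(-15 - 99)/(48 - 15) = -4*(-114)/33 = -4*(-38/11) = 152/11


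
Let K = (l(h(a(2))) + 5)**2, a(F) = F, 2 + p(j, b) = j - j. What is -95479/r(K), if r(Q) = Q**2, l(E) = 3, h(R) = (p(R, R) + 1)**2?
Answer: -95479/4096 ≈ -23.310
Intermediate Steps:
p(j, b) = -2 (p(j, b) = -2 + (j - j) = -2 + 0 = -2)
h(R) = 1 (h(R) = (-2 + 1)**2 = (-1)**2 = 1)
K = 64 (K = (3 + 5)**2 = 8**2 = 64)
-95479/r(K) = -95479/(64**2) = -95479/4096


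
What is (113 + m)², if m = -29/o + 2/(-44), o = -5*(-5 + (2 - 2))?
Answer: 3780651169/302500 ≈ 12498.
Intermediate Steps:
o = 25 (o = -5*(-5 + 0) = -5*(-5) = 25)
m = -663/550 (m = -29/25 + 2/(-44) = -29*1/25 + 2*(-1/44) = -29/25 - 1/22 = -663/550 ≈ -1.2055)
(113 + m)² = (113 - 663/550)² = (61487/550)² = 3780651169/302500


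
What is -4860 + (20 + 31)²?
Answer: -2259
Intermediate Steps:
-4860 + (20 + 31)² = -4860 + 51² = -4860 + 2601 = -2259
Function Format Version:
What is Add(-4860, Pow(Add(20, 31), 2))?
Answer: -2259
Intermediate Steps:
Add(-4860, Pow(Add(20, 31), 2)) = Add(-4860, Pow(51, 2)) = Add(-4860, 2601) = -2259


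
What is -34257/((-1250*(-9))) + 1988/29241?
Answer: -108815993/36551250 ≈ -2.9771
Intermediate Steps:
-34257/((-1250*(-9))) + 1988/29241 = -34257/11250 + 1988*(1/29241) = -34257*1/11250 + 1988/29241 = -11419/3750 + 1988/29241 = -108815993/36551250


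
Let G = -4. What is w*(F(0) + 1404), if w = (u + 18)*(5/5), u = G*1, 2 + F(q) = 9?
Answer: 19754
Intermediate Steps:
F(q) = 7 (F(q) = -2 + 9 = 7)
u = -4 (u = -4*1 = -4)
w = 14 (w = (-4 + 18)*(5/5) = 14*(5*(⅕)) = 14*1 = 14)
w*(F(0) + 1404) = 14*(7 + 1404) = 14*1411 = 19754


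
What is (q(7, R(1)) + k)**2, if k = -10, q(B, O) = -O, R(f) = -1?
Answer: 81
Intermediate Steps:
(q(7, R(1)) + k)**2 = (-1*(-1) - 10)**2 = (1 - 10)**2 = (-9)**2 = 81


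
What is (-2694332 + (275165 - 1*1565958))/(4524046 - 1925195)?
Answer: -3985125/2598851 ≈ -1.5334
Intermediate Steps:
(-2694332 + (275165 - 1*1565958))/(4524046 - 1925195) = (-2694332 + (275165 - 1565958))/2598851 = (-2694332 - 1290793)*(1/2598851) = -3985125*1/2598851 = -3985125/2598851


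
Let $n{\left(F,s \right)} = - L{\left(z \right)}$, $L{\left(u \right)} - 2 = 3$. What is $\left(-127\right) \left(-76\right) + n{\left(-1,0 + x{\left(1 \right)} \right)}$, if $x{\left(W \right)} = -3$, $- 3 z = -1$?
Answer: $9647$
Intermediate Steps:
$z = \frac{1}{3}$ ($z = \left(- \frac{1}{3}\right) \left(-1\right) = \frac{1}{3} \approx 0.33333$)
$L{\left(u \right)} = 5$ ($L{\left(u \right)} = 2 + 3 = 5$)
$n{\left(F,s \right)} = -5$ ($n{\left(F,s \right)} = \left(-1\right) 5 = -5$)
$\left(-127\right) \left(-76\right) + n{\left(-1,0 + x{\left(1 \right)} \right)} = \left(-127\right) \left(-76\right) - 5 = 9652 - 5 = 9647$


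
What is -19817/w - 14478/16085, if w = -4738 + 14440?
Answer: -65603143/22293810 ≈ -2.9427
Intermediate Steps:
w = 9702
-19817/w - 14478/16085 = -19817/9702 - 14478/16085 = -19817*1/9702 - 14478*1/16085 = -2831/1386 - 14478/16085 = -65603143/22293810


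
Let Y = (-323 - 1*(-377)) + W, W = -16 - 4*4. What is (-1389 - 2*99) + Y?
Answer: -1565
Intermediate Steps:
W = -32 (W = -16 - 16 = -32)
Y = 22 (Y = (-323 - 1*(-377)) - 32 = (-323 + 377) - 32 = 54 - 32 = 22)
(-1389 - 2*99) + Y = (-1389 - 2*99) + 22 = (-1389 - 1*198) + 22 = (-1389 - 198) + 22 = -1587 + 22 = -1565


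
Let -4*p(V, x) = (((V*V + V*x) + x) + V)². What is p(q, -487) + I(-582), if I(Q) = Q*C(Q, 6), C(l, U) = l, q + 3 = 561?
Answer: -1573861825/4 ≈ -3.9347e+8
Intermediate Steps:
q = 558 (q = -3 + 561 = 558)
I(Q) = Q² (I(Q) = Q*Q = Q²)
p(V, x) = -(V + x + V² + V*x)²/4 (p(V, x) = -(((V*V + V*x) + x) + V)²/4 = -(((V² + V*x) + x) + V)²/4 = -((x + V² + V*x) + V)²/4 = -(V + x + V² + V*x)²/4)
p(q, -487) + I(-582) = -(558 - 487 + 558² + 558*(-487))²/4 + (-582)² = -(558 - 487 + 311364 - 271746)²/4 + 338724 = -¼*39689² + 338724 = -¼*1575216721 + 338724 = -1575216721/4 + 338724 = -1573861825/4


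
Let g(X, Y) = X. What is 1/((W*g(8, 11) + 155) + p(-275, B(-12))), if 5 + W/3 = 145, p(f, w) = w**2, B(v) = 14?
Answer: 1/3711 ≈ 0.00026947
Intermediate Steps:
W = 420 (W = -15 + 3*145 = -15 + 435 = 420)
1/((W*g(8, 11) + 155) + p(-275, B(-12))) = 1/((420*8 + 155) + 14**2) = 1/((3360 + 155) + 196) = 1/(3515 + 196) = 1/3711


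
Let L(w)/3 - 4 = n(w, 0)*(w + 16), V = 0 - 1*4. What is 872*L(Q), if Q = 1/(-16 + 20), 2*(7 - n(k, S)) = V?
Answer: 393054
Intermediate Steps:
V = -4 (V = 0 - 4 = -4)
n(k, S) = 9 (n(k, S) = 7 - ½*(-4) = 7 + 2 = 9)
Q = ¼ (Q = 1/4 = ¼ ≈ 0.25000)
L(w) = 444 + 27*w (L(w) = 12 + 3*(9*(w + 16)) = 12 + 3*(9*(16 + w)) = 12 + 3*(144 + 9*w) = 12 + (432 + 27*w) = 444 + 27*w)
872*L(Q) = 872*(444 + 27*(¼)) = 872*(444 + 27/4) = 872*(1803/4) = 393054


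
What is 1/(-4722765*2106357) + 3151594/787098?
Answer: 5225253093082104712/1304986067069185215 ≈ 4.0041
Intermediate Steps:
1/(-4722765*2106357) + 3151594/787098 = -1/4722765*1/2106357 + 3151594*(1/787098) = -1/9947829117105 + 1575797/393549 = 5225253093082104712/1304986067069185215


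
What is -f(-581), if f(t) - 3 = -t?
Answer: -584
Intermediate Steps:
f(t) = 3 - t
-f(-581) = -(3 - 1*(-581)) = -(3 + 581) = -1*584 = -584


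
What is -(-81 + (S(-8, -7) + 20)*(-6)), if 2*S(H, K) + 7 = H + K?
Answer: 135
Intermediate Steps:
S(H, K) = -7/2 + H/2 + K/2 (S(H, K) = -7/2 + (H + K)/2 = -7/2 + (H/2 + K/2) = -7/2 + H/2 + K/2)
-(-81 + (S(-8, -7) + 20)*(-6)) = -(-81 + ((-7/2 + (½)*(-8) + (½)*(-7)) + 20)*(-6)) = -(-81 + ((-7/2 - 4 - 7/2) + 20)*(-6)) = -(-81 + (-11 + 20)*(-6)) = -(-81 + 9*(-6)) = -(-81 - 54) = -1*(-135) = 135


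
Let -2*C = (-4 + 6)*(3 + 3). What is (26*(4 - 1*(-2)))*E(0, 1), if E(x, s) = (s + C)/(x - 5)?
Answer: 156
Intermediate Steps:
C = -6 (C = -(-4 + 6)*(3 + 3)/2 = -6 ≈ -6.0000)
E(x, s) = (-6 + s)/(-5 + x) (E(x, s) = (s - 6)/(x - 5) = (-6 + s)/(-5 + x))
(26*(4 - 1*(-2)))*E(0, 1) = (26*(4 - 1*(-2)))*((-6 + 1)/(-5 + 0)) = (26*(4 + 2))*(-5/(-5)) = (26*6)*(-⅕*(-5)) = 156*1 = 156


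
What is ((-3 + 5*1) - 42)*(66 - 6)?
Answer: -2400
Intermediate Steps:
((-3 + 5*1) - 42)*(66 - 6) = ((-3 + 5) - 42)*60 = (2 - 42)*60 = -40*60 = -2400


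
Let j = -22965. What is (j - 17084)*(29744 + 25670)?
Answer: -2219275286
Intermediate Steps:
(j - 17084)*(29744 + 25670) = (-22965 - 17084)*(29744 + 25670) = -40049*55414 = -2219275286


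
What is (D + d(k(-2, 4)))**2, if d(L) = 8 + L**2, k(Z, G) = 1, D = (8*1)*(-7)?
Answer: 2209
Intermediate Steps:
D = -56 (D = 8*(-7) = -56)
(D + d(k(-2, 4)))**2 = (-56 + (8 + 1**2))**2 = (-56 + (8 + 1))**2 = (-56 + 9)**2 = (-47)**2 = 2209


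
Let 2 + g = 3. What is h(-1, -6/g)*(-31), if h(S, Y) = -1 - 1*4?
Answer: 155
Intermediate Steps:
g = 1 (g = -2 + 3 = 1)
h(S, Y) = -5 (h(S, Y) = -1 - 4 = -5)
h(-1, -6/g)*(-31) = -5*(-31) = 155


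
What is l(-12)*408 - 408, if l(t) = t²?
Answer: 58344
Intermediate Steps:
l(-12)*408 - 408 = (-12)²*408 - 408 = 144*408 - 408 = 58752 - 408 = 58344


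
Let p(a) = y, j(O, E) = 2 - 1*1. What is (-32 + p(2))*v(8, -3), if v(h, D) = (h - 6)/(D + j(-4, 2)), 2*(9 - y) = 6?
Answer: 26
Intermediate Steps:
j(O, E) = 1 (j(O, E) = 2 - 1 = 1)
y = 6 (y = 9 - ½*6 = 9 - 3 = 6)
p(a) = 6
v(h, D) = (-6 + h)/(1 + D) (v(h, D) = (h - 6)/(D + 1) = (-6 + h)/(1 + D))
(-32 + p(2))*v(8, -3) = (-32 + 6)*((-6 + 8)/(1 - 3)) = -26*2/(-2) = -(-13)*2 = -26*(-1) = 26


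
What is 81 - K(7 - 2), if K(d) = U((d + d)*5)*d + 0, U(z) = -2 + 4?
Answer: 71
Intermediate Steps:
U(z) = 2
K(d) = 2*d (K(d) = 2*d + 0 = 2*d)
81 - K(7 - 2) = 81 - 2*(7 - 2) = 81 - 2*5 = 81 - 1*10 = 81 - 10 = 71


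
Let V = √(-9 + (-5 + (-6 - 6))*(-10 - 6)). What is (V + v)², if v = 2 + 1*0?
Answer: (2 + √263)² ≈ 331.87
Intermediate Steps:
v = 2 (v = 2 + 0 = 2)
V = √263 (V = √(-9 + (-5 - 12)*(-16)) = √(-9 - 17*(-16)) = √(-9 + 272) = √263 ≈ 16.217)
(V + v)² = (√263 + 2)² = (2 + √263)²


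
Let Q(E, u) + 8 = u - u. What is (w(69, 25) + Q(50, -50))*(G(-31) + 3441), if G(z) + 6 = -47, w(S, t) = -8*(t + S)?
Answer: -2574880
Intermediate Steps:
w(S, t) = -8*S - 8*t (w(S, t) = -8*(S + t) = -8*S - 8*t)
G(z) = -53 (G(z) = -6 - 47 = -53)
Q(E, u) = -8 (Q(E, u) = -8 + (u - u) = -8 + 0 = -8)
(w(69, 25) + Q(50, -50))*(G(-31) + 3441) = ((-8*69 - 8*25) - 8)*(-53 + 3441) = ((-552 - 200) - 8)*3388 = (-752 - 8)*3388 = -760*3388 = -2574880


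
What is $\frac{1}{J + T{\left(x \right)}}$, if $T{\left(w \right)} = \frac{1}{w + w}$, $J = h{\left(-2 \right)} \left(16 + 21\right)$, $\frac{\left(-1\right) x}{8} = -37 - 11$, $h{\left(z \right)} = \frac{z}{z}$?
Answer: $\frac{768}{28417} \approx 0.027026$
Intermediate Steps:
$h{\left(z \right)} = 1$
$x = 384$ ($x = - 8 \left(-37 - 11\right) = \left(-8\right) \left(-48\right) = 384$)
$J = 37$ ($J = 1 \left(16 + 21\right) = 1 \cdot 37 = 37$)
$T{\left(w \right)} = \frac{1}{2 w}$
$\frac{1}{J + T{\left(x \right)}} = \frac{1}{37 + \frac{1}{2 \cdot 384}} = \frac{1}{37 + \frac{1}{2} \cdot \frac{1}{384}} = \frac{1}{37 + \frac{1}{768}} = \frac{1}{\frac{28417}{768}} = \frac{768}{28417}$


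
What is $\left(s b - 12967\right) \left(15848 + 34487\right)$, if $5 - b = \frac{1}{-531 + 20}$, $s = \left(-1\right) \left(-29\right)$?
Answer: $- \frac{329795574355}{511} \approx -6.4539 \cdot 10^{8}$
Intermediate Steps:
$s = 29$
$b = \frac{2556}{511}$ ($b = 5 - \frac{1}{-531 + 20} = 5 - \frac{1}{-511} = 5 - - \frac{1}{511} = 5 + \frac{1}{511} = \frac{2556}{511} \approx 5.002$)
$\left(s b - 12967\right) \left(15848 + 34487\right) = \left(29 \cdot \frac{2556}{511} - 12967\right) \left(15848 + 34487\right) = \left(\frac{74124}{511} - 12967\right) 50335 = \left(- \frac{6552013}{511}\right) 50335 = - \frac{329795574355}{511}$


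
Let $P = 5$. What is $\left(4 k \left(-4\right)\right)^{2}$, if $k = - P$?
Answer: $6400$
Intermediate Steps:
$k = -5$ ($k = \left(-1\right) 5 = -5$)
$\left(4 k \left(-4\right)\right)^{2} = \left(4 \left(-5\right) \left(-4\right)\right)^{2} = \left(\left(-20\right) \left(-4\right)\right)^{2} = 80^{2} = 6400$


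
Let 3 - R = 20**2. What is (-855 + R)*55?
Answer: -68860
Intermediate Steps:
R = -397 (R = 3 - 1*20**2 = 3 - 1*400 = 3 - 400 = -397)
(-855 + R)*55 = (-855 - 397)*55 = -1252*55 = -68860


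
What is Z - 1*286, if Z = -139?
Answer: -425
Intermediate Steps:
Z - 1*286 = -139 - 1*286 = -139 - 286 = -425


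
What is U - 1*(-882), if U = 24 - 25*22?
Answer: 356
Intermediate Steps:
U = -526 (U = 24 - 550 = -526)
U - 1*(-882) = -526 - 1*(-882) = -526 + 882 = 356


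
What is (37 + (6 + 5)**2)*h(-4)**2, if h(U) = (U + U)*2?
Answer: 40448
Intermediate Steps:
h(U) = 4*U (h(U) = (2*U)*2 = 4*U)
(37 + (6 + 5)**2)*h(-4)**2 = (37 + (6 + 5)**2)*(4*(-4))**2 = (37 + 11**2)*(-16)**2 = (37 + 121)*256 = 158*256 = 40448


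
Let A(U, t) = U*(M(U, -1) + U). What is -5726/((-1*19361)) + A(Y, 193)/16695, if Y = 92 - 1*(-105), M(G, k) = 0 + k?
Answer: 120451786/46175985 ≈ 2.6085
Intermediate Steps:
M(G, k) = k
Y = 197 (Y = 92 + 105 = 197)
A(U, t) = U*(-1 + U)
-5726/((-1*19361)) + A(Y, 193)/16695 = -5726/((-1*19361)) + (197*(-1 + 197))/16695 = -5726/(-19361) + (197*196)*(1/16695) = -5726*(-1/19361) + 38612*(1/16695) = 5726/19361 + 5516/2385 = 120451786/46175985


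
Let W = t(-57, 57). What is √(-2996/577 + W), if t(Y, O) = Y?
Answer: I*√20705645/577 ≈ 7.8862*I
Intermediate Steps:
W = -57
√(-2996/577 + W) = √(-2996/577 - 57) = √(-35885/577) = I*√20705645/577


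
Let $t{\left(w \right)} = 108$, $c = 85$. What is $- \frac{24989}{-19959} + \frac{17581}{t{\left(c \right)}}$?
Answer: $\frac{117865997}{718524} \approx 164.04$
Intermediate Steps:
$- \frac{24989}{-19959} + \frac{17581}{t{\left(c \right)}} = - \frac{24989}{-19959} + \frac{17581}{108} = \left(-24989\right) \left(- \frac{1}{19959}\right) + 17581 \cdot \frac{1}{108} = \frac{24989}{19959} + \frac{17581}{108} = \frac{117865997}{718524}$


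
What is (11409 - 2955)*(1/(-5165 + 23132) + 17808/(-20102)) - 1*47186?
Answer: -3291172138360/60195439 ≈ -54675.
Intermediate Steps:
(11409 - 2955)*(1/(-5165 + 23132) + 17808/(-20102)) - 1*47186 = 8454*(1/17967 + 17808*(-1/20102)) - 47186 = 8454*(1/17967 - 8904/10051) - 47186 = 8454*(-159968117/180586317) - 47186 = -450790153706/60195439 - 47186 = -3291172138360/60195439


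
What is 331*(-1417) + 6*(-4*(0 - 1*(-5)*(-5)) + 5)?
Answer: -468397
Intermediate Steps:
331*(-1417) + 6*(-4*(0 - 1*(-5)*(-5)) + 5) = -469027 + 6*(-4*(0 + 5*(-5)) + 5) = -469027 + 6*(-4*(0 - 25) + 5) = -469027 + 6*(-4*(-25) + 5) = -469027 + 6*(100 + 5) = -469027 + 6*105 = -469027 + 630 = -468397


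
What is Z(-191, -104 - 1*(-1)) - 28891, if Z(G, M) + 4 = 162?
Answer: -28733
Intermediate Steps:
Z(G, M) = 158 (Z(G, M) = -4 + 162 = 158)
Z(-191, -104 - 1*(-1)) - 28891 = 158 - 28891 = -28733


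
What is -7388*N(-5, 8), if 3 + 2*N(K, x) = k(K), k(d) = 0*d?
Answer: 11082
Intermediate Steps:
k(d) = 0
N(K, x) = -3/2 (N(K, x) = -3/2 + (½)*0 = -3/2 + 0 = -3/2)
-7388*N(-5, 8) = -7388*(-3/2) = 11082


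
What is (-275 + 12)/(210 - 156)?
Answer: -263/54 ≈ -4.8704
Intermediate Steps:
(-275 + 12)/(210 - 156) = -263/54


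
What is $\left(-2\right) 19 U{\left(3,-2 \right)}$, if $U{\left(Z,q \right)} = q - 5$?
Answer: $266$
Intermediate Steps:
$U{\left(Z,q \right)} = -5 + q$ ($U{\left(Z,q \right)} = q - 5 = -5 + q$)
$\left(-2\right) 19 U{\left(3,-2 \right)} = \left(-2\right) 19 \left(-5 - 2\right) = \left(-38\right) \left(-7\right) = 266$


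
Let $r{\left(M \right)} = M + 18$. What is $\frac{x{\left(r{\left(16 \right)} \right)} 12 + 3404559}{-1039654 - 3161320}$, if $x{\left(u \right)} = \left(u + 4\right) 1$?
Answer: $- \frac{3405015}{4200974} \approx -0.81053$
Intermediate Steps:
$r{\left(M \right)} = 18 + M$
$x{\left(u \right)} = 4 + u$ ($x{\left(u \right)} = \left(4 + u\right) 1 = 4 + u$)
$\frac{x{\left(r{\left(16 \right)} \right)} 12 + 3404559}{-1039654 - 3161320} = \frac{\left(4 + \left(18 + 16\right)\right) 12 + 3404559}{-1039654 - 3161320} = \frac{\left(4 + 34\right) 12 + 3404559}{-4200974} = \left(38 \cdot 12 + 3404559\right) \left(- \frac{1}{4200974}\right) = \left(456 + 3404559\right) \left(- \frac{1}{4200974}\right) = 3405015 \left(- \frac{1}{4200974}\right) = - \frac{3405015}{4200974}$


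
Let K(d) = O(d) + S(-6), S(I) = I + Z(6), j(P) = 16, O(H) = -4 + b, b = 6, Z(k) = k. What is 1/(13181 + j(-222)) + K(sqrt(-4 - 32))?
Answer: 26395/13197 ≈ 2.0001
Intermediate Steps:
O(H) = 2 (O(H) = -4 + 6 = 2)
S(I) = 6 + I (S(I) = I + 6 = 6 + I)
K(d) = 2 (K(d) = 2 + (6 - 6) = 2 + 0 = 2)
1/(13181 + j(-222)) + K(sqrt(-4 - 32)) = 1/(13181 + 16) + 2 = 1/13197 + 2 = 26395/13197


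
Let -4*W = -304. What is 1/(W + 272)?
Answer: 1/348 ≈ 0.0028736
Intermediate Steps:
W = 76 (W = -¼*(-304) = 76)
1/(W + 272) = 1/(76 + 272) = 1/348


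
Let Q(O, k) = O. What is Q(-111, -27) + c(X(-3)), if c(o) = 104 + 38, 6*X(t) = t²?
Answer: 31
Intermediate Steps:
X(t) = t²/6
c(o) = 142
Q(-111, -27) + c(X(-3)) = -111 + 142 = 31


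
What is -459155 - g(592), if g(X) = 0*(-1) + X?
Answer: -459747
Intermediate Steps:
g(X) = X (g(X) = 0 + X = X)
-459155 - g(592) = -459155 - 1*592 = -459155 - 592 = -459747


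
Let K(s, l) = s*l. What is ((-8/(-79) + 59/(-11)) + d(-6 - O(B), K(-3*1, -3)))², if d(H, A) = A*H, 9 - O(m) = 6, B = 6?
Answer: 5619301444/755161 ≈ 7441.2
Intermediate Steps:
O(m) = 3 (O(m) = 9 - 1*6 = 9 - 6 = 3)
K(s, l) = l*s
((-8/(-79) + 59/(-11)) + d(-6 - O(B), K(-3*1, -3)))² = ((-8/(-79) + 59/(-11)) + (-(-9))*(-6 - 1*3))² = ((-8*(-1/79) + 59*(-1/11)) + (-3*(-3))*(-6 - 3))² = ((8/79 - 59/11) + 9*(-9))² = (-4573/869 - 81)² = (-74962/869)² = 5619301444/755161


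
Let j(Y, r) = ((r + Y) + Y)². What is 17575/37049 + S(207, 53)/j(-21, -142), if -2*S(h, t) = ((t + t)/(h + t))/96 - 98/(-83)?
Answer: 1232643900868489/2598572330065920 ≈ 0.47435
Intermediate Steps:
S(h, t) = -49/83 - t/(96*(h + t)) (S(h, t) = -(((t + t)/(h + t))/96 - 98/(-83))/2 = -(((2*t)/(h + t))*(1/96) - 98*(-1/83))/2 = -((2*t/(h + t))*(1/96) + 98/83)/2 = -(t/(48*(h + t)) + 98/83)/2 = -(98/83 + t/(48*(h + t)))/2 = -49/83 - t/(96*(h + t)))
j(Y, r) = (r + 2*Y)² (j(Y, r) = ((Y + r) + Y)² = (r + 2*Y)²)
17575/37049 + S(207, 53)/j(-21, -142) = 17575/37049 + ((-4787*53 - 4704*207)/(7968*(207 + 53)))/((-142 + 2*(-21))²) = 17575*(1/37049) + ((1/7968)*(-253711 - 973728)/260)/((-142 - 42)²) = 17575/37049 + ((1/7968)*(1/260)*(-1227439))/((-184)²) = 17575/37049 - 1227439/2071680/33856 = 17575/37049 - 1227439/2071680*1/33856 = 17575/37049 - 1227439/70138798080 = 1232643900868489/2598572330065920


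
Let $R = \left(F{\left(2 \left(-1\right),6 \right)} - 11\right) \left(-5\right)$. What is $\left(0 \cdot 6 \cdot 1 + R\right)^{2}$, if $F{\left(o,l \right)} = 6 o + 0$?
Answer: $13225$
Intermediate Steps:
$F{\left(o,l \right)} = 6 o$
$R = 115$ ($R = \left(6 \cdot 2 \left(-1\right) - 11\right) \left(-5\right) = \left(6 \left(-2\right) - 11\right) \left(-5\right) = \left(-12 - 11\right) \left(-5\right) = \left(-23\right) \left(-5\right) = 115$)
$\left(0 \cdot 6 \cdot 1 + R\right)^{2} = \left(0 \cdot 6 \cdot 1 + 115\right)^{2} = \left(0 \cdot 1 + 115\right)^{2} = \left(0 + 115\right)^{2} = 115^{2} = 13225$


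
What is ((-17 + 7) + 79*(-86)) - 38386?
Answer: -45190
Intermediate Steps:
((-17 + 7) + 79*(-86)) - 38386 = (-10 - 6794) - 38386 = -6804 - 38386 = -45190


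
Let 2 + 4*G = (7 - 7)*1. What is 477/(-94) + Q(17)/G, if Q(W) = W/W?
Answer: -665/94 ≈ -7.0745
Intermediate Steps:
G = -½ (G = -½ + ((7 - 7)*1)/4 = -½ + (0*1)/4 = -½ + (¼)*0 = -½ + 0 = -½ ≈ -0.50000)
Q(W) = 1
477/(-94) + Q(17)/G = 477/(-94) + 1/(-½) = 477*(-1/94) + 1*(-2) = -477/94 - 2 = -665/94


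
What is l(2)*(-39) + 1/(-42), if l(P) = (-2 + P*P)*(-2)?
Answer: 6551/42 ≈ 155.98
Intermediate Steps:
l(P) = 4 - 2*P² (l(P) = (-2 + P²)*(-2) = 4 - 2*P²)
l(2)*(-39) + 1/(-42) = (4 - 2*2²)*(-39) + 1/(-42) = (4 - 2*4)*(-39) - 1/42 = (4 - 8)*(-39) - 1/42 = -4*(-39) - 1/42 = 156 - 1/42 = 6551/42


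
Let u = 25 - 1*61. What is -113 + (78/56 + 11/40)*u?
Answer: -12113/70 ≈ -173.04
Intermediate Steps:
u = -36 (u = 25 - 61 = -36)
-113 + (78/56 + 11/40)*u = -113 + (78/56 + 11/40)*(-36) = -113 + (78*(1/56) + 11*(1/40))*(-36) = -113 + (39/28 + 11/40)*(-36) = -113 + (467/280)*(-36) = -113 - 4203/70 = -12113/70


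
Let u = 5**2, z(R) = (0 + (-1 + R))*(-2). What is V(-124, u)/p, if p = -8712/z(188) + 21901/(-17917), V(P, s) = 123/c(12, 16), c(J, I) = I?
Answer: 37464447/107565040 ≈ 0.34830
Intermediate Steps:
z(R) = 2 - 2*R (z(R) = (-1 + R)*(-2) = 2 - 2*R)
u = 25
V(P, s) = 123/16
p = 6722815/304589 (p = -8712/(2 - 2*188) + 21901/(-17917) = -8712/(2 - 376) + 21901*(-1/17917) = -8712/(-374) - 21901/17917 = -8712*(-1/374) - 21901/17917 = 396/17 - 21901/17917 = 6722815/304589 ≈ 22.072)
V(-124, u)/p = 123/(16*(6722815/304589)) = (123/16)*(304589/6722815) = 37464447/107565040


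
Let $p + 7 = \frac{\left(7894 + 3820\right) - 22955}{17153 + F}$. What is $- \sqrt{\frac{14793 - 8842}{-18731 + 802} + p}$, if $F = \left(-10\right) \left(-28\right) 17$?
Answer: $- \frac{9 i \sqrt{14949215395598447}}{392878177} \approx - 2.8009 i$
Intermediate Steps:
$F = 4760$ ($F = 280 \cdot 17 = 4760$)
$p = - \frac{164632}{21913}$ ($p = -7 + \frac{\left(7894 + 3820\right) - 22955}{17153 + 4760} = -7 + \frac{11714 - 22955}{21913} = -7 - \frac{11241}{21913} = - \frac{164632}{21913} \approx -7.513$)
$- \sqrt{\frac{14793 - 8842}{-18731 + 802} + p} = - \sqrt{\frac{14793 - 8842}{-18731 + 802} - \frac{164632}{21913}} = - \sqrt{\frac{5951}{-17929} - \frac{164632}{21913}} = - \sqrt{5951 \left(- \frac{1}{17929}\right) - \frac{164632}{21913}} = - \sqrt{- \frac{5951}{17929} - \frac{164632}{21913}} = - \sqrt{- \frac{3082091391}{392878177}} = - \frac{9 i \sqrt{14949215395598447}}{392878177}$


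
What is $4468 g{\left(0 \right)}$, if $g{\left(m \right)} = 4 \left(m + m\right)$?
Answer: $0$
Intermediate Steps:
$g{\left(m \right)} = 8 m$ ($g{\left(m \right)} = 4 \cdot 2 m = 8 m$)
$4468 g{\left(0 \right)} = 4468 \cdot 8 \cdot 0 = 4468 \cdot 0 = 0$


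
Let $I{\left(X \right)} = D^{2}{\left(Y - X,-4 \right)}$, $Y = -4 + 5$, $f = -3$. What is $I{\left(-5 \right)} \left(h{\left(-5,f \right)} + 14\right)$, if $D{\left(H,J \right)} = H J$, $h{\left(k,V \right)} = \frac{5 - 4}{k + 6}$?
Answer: $8640$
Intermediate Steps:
$h{\left(k,V \right)} = \frac{1}{6 + k}$ ($h{\left(k,V \right)} = 1 \frac{1}{6 + k} = \frac{1}{6 + k}$)
$Y = 1$
$I{\left(X \right)} = \left(-4 + 4 X\right)^{2}$ ($I{\left(X \right)} = \left(\left(1 - X\right) \left(-4\right)\right)^{2} = \left(-4 + 4 X\right)^{2}$)
$I{\left(-5 \right)} \left(h{\left(-5,f \right)} + 14\right) = 16 \left(-1 - 5\right)^{2} \left(\frac{1}{6 - 5} + 14\right) = 16 \left(-6\right)^{2} \left(1^{-1} + 14\right) = 16 \cdot 36 \left(1 + 14\right) = 576 \cdot 15 = 8640$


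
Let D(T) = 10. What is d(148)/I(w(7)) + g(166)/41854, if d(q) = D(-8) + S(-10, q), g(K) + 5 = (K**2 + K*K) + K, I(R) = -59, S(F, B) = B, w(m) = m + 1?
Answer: -3351825/2469386 ≈ -1.3574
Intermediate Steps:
w(m) = 1 + m
g(K) = -5 + K + 2*K**2 (g(K) = -5 + ((K**2 + K*K) + K) = -5 + ((K**2 + K**2) + K) = -5 + (2*K**2 + K) = -5 + (K + 2*K**2) = -5 + K + 2*K**2)
d(q) = 10 + q
d(148)/I(w(7)) + g(166)/41854 = (10 + 148)/(-59) + (-5 + 166 + 2*166**2)/41854 = 158*(-1/59) + (-5 + 166 + 2*27556)*(1/41854) = -158/59 + (-5 + 166 + 55112)*(1/41854) = -158/59 + 55273*(1/41854) = -158/59 + 55273/41854 = -3351825/2469386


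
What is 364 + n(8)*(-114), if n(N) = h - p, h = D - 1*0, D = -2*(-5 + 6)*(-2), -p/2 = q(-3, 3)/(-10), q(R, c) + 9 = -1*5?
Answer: -2056/5 ≈ -411.20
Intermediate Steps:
q(R, c) = -14 (q(R, c) = -9 - 1*5 = -9 - 5 = -14)
p = -14/5 (p = -(-28)/(-10) = -(-28)*(-1)/10 = -2*7/5 = -14/5 ≈ -2.8000)
D = 4 (D = -2*1*(-2) = -2*(-2) = 4)
h = 4 (h = 4 - 1*0 = 4 + 0 = 4)
n(N) = 34/5 (n(N) = 4 - 1*(-14/5) = 4 + 14/5 = 34/5)
364 + n(8)*(-114) = 364 + (34/5)*(-114) = 364 - 3876/5 = -2056/5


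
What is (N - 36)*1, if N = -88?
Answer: -124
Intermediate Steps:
(N - 36)*1 = (-88 - 36)*1 = -124*1 = -124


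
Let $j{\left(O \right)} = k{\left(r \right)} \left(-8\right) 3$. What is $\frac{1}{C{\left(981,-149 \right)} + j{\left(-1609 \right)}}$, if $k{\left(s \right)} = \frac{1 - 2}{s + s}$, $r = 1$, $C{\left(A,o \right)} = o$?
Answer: $- \frac{1}{137} \approx -0.0072993$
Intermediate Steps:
$k{\left(s \right)} = - \frac{1}{2 s}$
$j{\left(O \right)} = 12$ ($j{\left(O \right)} = - \frac{1}{2 \cdot 1} \left(-8\right) 3 = \left(- \frac{1}{2}\right) 1 \left(-8\right) 3 = \left(- \frac{1}{2}\right) \left(-8\right) 3 = 4 \cdot 3 = 12$)
$\frac{1}{C{\left(981,-149 \right)} + j{\left(-1609 \right)}} = \frac{1}{-149 + 12} = \frac{1}{-137} = - \frac{1}{137}$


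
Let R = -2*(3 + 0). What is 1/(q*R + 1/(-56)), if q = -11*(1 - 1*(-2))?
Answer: 56/11087 ≈ 0.0050510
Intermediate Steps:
R = -6 (R = -2*3 = -6)
q = -33 (q = -11*(1 + 2) = -11*3 = -33)
1/(q*R + 1/(-56)) = 1/(-33*(-6) + 1/(-56)) = 1/(198 - 1/56) = 1/(11087/56) = 56/11087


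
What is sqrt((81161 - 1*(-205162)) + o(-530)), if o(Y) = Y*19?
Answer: sqrt(276253) ≈ 525.60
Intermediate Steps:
o(Y) = 19*Y
sqrt((81161 - 1*(-205162)) + o(-530)) = sqrt((81161 - 1*(-205162)) + 19*(-530)) = sqrt((81161 + 205162) - 10070) = sqrt(286323 - 10070) = sqrt(276253)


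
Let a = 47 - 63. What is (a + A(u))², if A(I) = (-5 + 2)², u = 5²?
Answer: 49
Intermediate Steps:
u = 25
A(I) = 9 (A(I) = (-3)² = 9)
a = -16
(a + A(u))² = (-16 + 9)² = (-7)² = 49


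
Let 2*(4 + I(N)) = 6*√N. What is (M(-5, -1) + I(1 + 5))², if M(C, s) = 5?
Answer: 55 + 6*√6 ≈ 69.697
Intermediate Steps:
I(N) = -4 + 3*√N (I(N) = -4 + (6*√N)/2 = -4 + 3*√N)
(M(-5, -1) + I(1 + 5))² = (5 + (-4 + 3*√(1 + 5)))² = (5 + (-4 + 3*√6))² = (1 + 3*√6)²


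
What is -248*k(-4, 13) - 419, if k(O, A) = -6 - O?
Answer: 77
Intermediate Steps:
-248*k(-4, 13) - 419 = -248*(-6 - 1*(-4)) - 419 = -248*(-6 + 4) - 419 = -248*(-2) - 419 = 496 - 419 = 77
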